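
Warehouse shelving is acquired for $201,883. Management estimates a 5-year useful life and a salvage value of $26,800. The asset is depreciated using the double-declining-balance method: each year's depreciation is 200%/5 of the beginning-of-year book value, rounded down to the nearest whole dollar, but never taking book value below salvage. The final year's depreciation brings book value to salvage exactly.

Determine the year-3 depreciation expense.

$29,071

Depreciable base = $201,883 − $26,800 = $175,083.
Year 1: ⌊$201,883 × 200%/5⌋ = $80,753. Book value $121,130.
Year 2: ⌊$121,130 × 200%/5⌋ = $48,452. Book value $72,678.
Year 3: ⌊$72,678 × 200%/5⌋ = $29,071. Book value $43,607.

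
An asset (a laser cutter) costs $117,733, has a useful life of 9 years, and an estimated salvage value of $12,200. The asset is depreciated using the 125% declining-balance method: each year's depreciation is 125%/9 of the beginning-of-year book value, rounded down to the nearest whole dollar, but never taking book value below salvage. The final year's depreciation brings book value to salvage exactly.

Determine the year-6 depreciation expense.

Depreciable base = $117,733 − $12,200 = $105,533.
Year 1: ⌊$117,733 × 125%/9⌋ = $16,351. Book value $101,382.
Year 2: ⌊$101,382 × 125%/9⌋ = $14,080. Book value $87,302.
Year 3: ⌊$87,302 × 125%/9⌋ = $12,125. Book value $75,177.
Year 4: ⌊$75,177 × 125%/9⌋ = $10,441. Book value $64,736.
Year 5: ⌊$64,736 × 125%/9⌋ = $8,991. Book value $55,745.
Year 6: ⌊$55,745 × 125%/9⌋ = $7,742. Book value $48,003.

$7,742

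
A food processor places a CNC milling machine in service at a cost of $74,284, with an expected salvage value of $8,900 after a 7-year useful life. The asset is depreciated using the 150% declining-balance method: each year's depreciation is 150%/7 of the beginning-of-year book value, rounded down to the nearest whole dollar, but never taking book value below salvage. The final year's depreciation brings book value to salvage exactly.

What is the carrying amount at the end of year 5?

Depreciable base = $74,284 − $8,900 = $65,384.
Year 1: ⌊$74,284 × 150%/7⌋ = $15,918. Book value $58,366.
Year 2: ⌊$58,366 × 150%/7⌋ = $12,507. Book value $45,859.
Year 3: ⌊$45,859 × 150%/7⌋ = $9,826. Book value $36,033.
Year 4: ⌊$36,033 × 150%/7⌋ = $7,721. Book value $28,312.
Year 5: ⌊$28,312 × 150%/7⌋ = $6,066. Book value $22,246.

$22,246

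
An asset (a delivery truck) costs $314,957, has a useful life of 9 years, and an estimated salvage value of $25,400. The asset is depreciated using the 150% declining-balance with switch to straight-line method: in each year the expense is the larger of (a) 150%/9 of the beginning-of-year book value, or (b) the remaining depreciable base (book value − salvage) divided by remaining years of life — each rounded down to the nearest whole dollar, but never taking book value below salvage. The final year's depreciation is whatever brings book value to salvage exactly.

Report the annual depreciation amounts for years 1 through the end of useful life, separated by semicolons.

Depreciable base = $314,957 − $25,400 = $289,557.
Year 1: DB = ⌊$314,957 × 150%/9⌋ = $52,492; SL = ⌊$289,557/9⌋ = $32,173 → take DB $52,492. Book value $262,465.
Year 2: DB = ⌊$262,465 × 150%/9⌋ = $43,744; SL = ⌊$237,065/8⌋ = $29,633 → take DB $43,744. Book value $218,721.
Year 3: DB = ⌊$218,721 × 150%/9⌋ = $36,453; SL = ⌊$193,321/7⌋ = $27,617 → take DB $36,453. Book value $182,268.
Year 4: DB = ⌊$182,268 × 150%/9⌋ = $30,378; SL = ⌊$156,868/6⌋ = $26,144 → take DB $30,378. Book value $151,890.
Year 5: DB = ⌊$151,890 × 150%/9⌋ = $25,315; SL = ⌊$126,490/5⌋ = $25,298 → take DB $25,315. Book value $126,575.
Year 6: DB = ⌊$126,575 × 150%/9⌋ = $21,095; SL = ⌊$101,175/4⌋ = $25,293 → take SL $25,293. Book value $101,282.
Year 7: DB = ⌊$101,282 × 150%/9⌋ = $16,880; SL = ⌊$75,882/3⌋ = $25,294 → take SL $25,294. Book value $75,988.
Year 8: DB = ⌊$75,988 × 150%/9⌋ = $12,664; SL = ⌊$50,588/2⌋ = $25,294 → take SL $25,294. Book value $50,694.
Year 9 (final): $50,694 − $25,400 = $25,294. Book value $25,400.

$52,492; $43,744; $36,453; $30,378; $25,315; $25,293; $25,294; $25,294; $25,294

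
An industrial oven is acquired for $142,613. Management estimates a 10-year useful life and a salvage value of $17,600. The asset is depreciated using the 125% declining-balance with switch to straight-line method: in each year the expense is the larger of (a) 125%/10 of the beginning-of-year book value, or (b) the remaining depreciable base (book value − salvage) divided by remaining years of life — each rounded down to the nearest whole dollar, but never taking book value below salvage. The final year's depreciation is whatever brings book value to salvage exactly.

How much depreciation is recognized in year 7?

$11,000

Depreciable base = $142,613 − $17,600 = $125,013.
Year 1: DB = ⌊$142,613 × 125%/10⌋ = $17,826; SL = ⌊$125,013/10⌋ = $12,501 → take DB $17,826. Book value $124,787.
Year 2: DB = ⌊$124,787 × 125%/10⌋ = $15,598; SL = ⌊$107,187/9⌋ = $11,909 → take DB $15,598. Book value $109,189.
Year 3: DB = ⌊$109,189 × 125%/10⌋ = $13,648; SL = ⌊$91,589/8⌋ = $11,448 → take DB $13,648. Book value $95,541.
Year 4: DB = ⌊$95,541 × 125%/10⌋ = $11,942; SL = ⌊$77,941/7⌋ = $11,134 → take DB $11,942. Book value $83,599.
Year 5: DB = ⌊$83,599 × 125%/10⌋ = $10,449; SL = ⌊$65,999/6⌋ = $10,999 → take SL $10,999. Book value $72,600.
Year 6: DB = ⌊$72,600 × 125%/10⌋ = $9,075; SL = ⌊$55,000/5⌋ = $11,000 → take SL $11,000. Book value $61,600.
Year 7: DB = ⌊$61,600 × 125%/10⌋ = $7,700; SL = ⌊$44,000/4⌋ = $11,000 → take SL $11,000. Book value $50,600.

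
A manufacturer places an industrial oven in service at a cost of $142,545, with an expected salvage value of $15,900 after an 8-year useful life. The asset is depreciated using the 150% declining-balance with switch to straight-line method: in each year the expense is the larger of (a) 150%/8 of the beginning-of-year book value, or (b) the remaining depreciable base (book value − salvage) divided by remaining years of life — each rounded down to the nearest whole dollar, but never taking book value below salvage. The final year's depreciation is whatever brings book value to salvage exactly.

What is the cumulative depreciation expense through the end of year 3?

Depreciable base = $142,545 − $15,900 = $126,645.
Year 1: DB = ⌊$142,545 × 150%/8⌋ = $26,727; SL = ⌊$126,645/8⌋ = $15,830 → take DB $26,727. Book value $115,818.
Year 2: DB = ⌊$115,818 × 150%/8⌋ = $21,715; SL = ⌊$99,918/7⌋ = $14,274 → take DB $21,715. Book value $94,103.
Year 3: DB = ⌊$94,103 × 150%/8⌋ = $17,644; SL = ⌊$78,203/6⌋ = $13,033 → take DB $17,644. Book value $76,459.
Accumulated through year 3 = $142,545 − $76,459 = $66,086.

$66,086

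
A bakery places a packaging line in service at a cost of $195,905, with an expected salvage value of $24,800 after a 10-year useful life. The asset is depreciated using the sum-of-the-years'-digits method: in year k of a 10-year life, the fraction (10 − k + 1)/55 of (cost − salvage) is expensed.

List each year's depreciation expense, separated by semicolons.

$31,110; $27,999; $24,888; $21,777; $18,666; $15,555; $12,444; $9,333; $6,222; $3,111

Depreciable base = $195,905 − $24,800 = $171,105.
Sum of the years' digits = 10+9+8+7+6+5+4+3+2+1 = 55.
Year 1: $171,105 × 10/55 = $31,110. Book value $164,795.
Year 2: $171,105 × 9/55 = $27,999. Book value $136,796.
Year 3: $171,105 × 8/55 = $24,888. Book value $111,908.
Year 4: $171,105 × 7/55 = $21,777. Book value $90,131.
Year 5: $171,105 × 6/55 = $18,666. Book value $71,465.
Year 6: $171,105 × 5/55 = $15,555. Book value $55,910.
Year 7: $171,105 × 4/55 = $12,444. Book value $43,466.
Year 8: $171,105 × 3/55 = $9,333. Book value $34,133.
Year 9: $171,105 × 2/55 = $6,222. Book value $27,911.
Year 10: $171,105 × 1/55 = $3,111. Book value $24,800.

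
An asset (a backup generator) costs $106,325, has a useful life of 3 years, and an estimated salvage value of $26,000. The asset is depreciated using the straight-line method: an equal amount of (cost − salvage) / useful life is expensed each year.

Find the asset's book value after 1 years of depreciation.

$79,550

Depreciable base = $106,325 − $26,000 = $80,325.
Annual expense = $80,325 / 3 = $26,775.
End of year 1: book value $79,550.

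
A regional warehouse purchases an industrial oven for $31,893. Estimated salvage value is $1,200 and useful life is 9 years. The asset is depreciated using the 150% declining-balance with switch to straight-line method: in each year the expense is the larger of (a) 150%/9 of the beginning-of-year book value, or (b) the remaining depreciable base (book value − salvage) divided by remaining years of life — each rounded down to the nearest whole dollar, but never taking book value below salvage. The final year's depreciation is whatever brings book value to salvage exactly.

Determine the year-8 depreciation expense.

$2,837

Depreciable base = $31,893 − $1,200 = $30,693.
Year 1: DB = ⌊$31,893 × 150%/9⌋ = $5,315; SL = ⌊$30,693/9⌋ = $3,410 → take DB $5,315. Book value $26,578.
Year 2: DB = ⌊$26,578 × 150%/9⌋ = $4,429; SL = ⌊$25,378/8⌋ = $3,172 → take DB $4,429. Book value $22,149.
Year 3: DB = ⌊$22,149 × 150%/9⌋ = $3,691; SL = ⌊$20,949/7⌋ = $2,992 → take DB $3,691. Book value $18,458.
Year 4: DB = ⌊$18,458 × 150%/9⌋ = $3,076; SL = ⌊$17,258/6⌋ = $2,876 → take DB $3,076. Book value $15,382.
Year 5: DB = ⌊$15,382 × 150%/9⌋ = $2,563; SL = ⌊$14,182/5⌋ = $2,836 → take SL $2,836. Book value $12,546.
Year 6: DB = ⌊$12,546 × 150%/9⌋ = $2,091; SL = ⌊$11,346/4⌋ = $2,836 → take SL $2,836. Book value $9,710.
Year 7: DB = ⌊$9,710 × 150%/9⌋ = $1,618; SL = ⌊$8,510/3⌋ = $2,836 → take SL $2,836. Book value $6,874.
Year 8: DB = ⌊$6,874 × 150%/9⌋ = $1,145; SL = ⌊$5,674/2⌋ = $2,837 → take SL $2,837. Book value $4,037.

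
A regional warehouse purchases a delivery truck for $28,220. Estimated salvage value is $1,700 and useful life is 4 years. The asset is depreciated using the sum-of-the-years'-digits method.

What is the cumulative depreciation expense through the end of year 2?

Depreciable base = $28,220 − $1,700 = $26,520.
Sum of the years' digits = 4+3+2+1 = 10.
Year 1: $26,520 × 4/10 = $10,608. Book value $17,612.
Year 2: $26,520 × 3/10 = $7,956. Book value $9,656.
Accumulated through year 2 = $28,220 − $9,656 = $18,564.

$18,564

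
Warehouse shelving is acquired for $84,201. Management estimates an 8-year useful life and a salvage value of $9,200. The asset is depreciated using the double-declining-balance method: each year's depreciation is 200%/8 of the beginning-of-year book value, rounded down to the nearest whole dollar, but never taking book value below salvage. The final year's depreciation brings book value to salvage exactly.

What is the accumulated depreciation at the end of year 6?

$69,213

Depreciable base = $84,201 − $9,200 = $75,001.
Year 1: ⌊$84,201 × 200%/8⌋ = $21,050. Book value $63,151.
Year 2: ⌊$63,151 × 200%/8⌋ = $15,787. Book value $47,364.
Year 3: ⌊$47,364 × 200%/8⌋ = $11,841. Book value $35,523.
Year 4: ⌊$35,523 × 200%/8⌋ = $8,880. Book value $26,643.
Year 5: ⌊$26,643 × 200%/8⌋ = $6,660. Book value $19,983.
Year 6: ⌊$19,983 × 200%/8⌋ = $4,995. Book value $14,988.
Accumulated through year 6 = $84,201 − $14,988 = $69,213.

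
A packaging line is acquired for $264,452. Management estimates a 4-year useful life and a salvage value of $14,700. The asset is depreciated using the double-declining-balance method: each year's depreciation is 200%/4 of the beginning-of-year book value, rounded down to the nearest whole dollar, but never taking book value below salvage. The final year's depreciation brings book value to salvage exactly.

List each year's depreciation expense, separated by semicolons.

Depreciable base = $264,452 − $14,700 = $249,752.
Year 1: ⌊$264,452 × 200%/4⌋ = $132,226. Book value $132,226.
Year 2: ⌊$132,226 × 200%/4⌋ = $66,113. Book value $66,113.
Year 3: ⌊$66,113 × 200%/4⌋ = $33,056. Book value $33,057.
Year 4 (final): $33,057 − $14,700 = $18,357. Book value $14,700.

$132,226; $66,113; $33,056; $18,357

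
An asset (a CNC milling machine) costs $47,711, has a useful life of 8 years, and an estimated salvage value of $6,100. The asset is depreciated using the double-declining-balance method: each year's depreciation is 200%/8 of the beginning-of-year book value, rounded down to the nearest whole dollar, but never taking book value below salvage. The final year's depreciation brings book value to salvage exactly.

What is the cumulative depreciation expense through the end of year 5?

Depreciable base = $47,711 − $6,100 = $41,611.
Year 1: ⌊$47,711 × 200%/8⌋ = $11,927. Book value $35,784.
Year 2: ⌊$35,784 × 200%/8⌋ = $8,946. Book value $26,838.
Year 3: ⌊$26,838 × 200%/8⌋ = $6,709. Book value $20,129.
Year 4: ⌊$20,129 × 200%/8⌋ = $5,032. Book value $15,097.
Year 5: ⌊$15,097 × 200%/8⌋ = $3,774. Book value $11,323.
Accumulated through year 5 = $47,711 − $11,323 = $36,388.

$36,388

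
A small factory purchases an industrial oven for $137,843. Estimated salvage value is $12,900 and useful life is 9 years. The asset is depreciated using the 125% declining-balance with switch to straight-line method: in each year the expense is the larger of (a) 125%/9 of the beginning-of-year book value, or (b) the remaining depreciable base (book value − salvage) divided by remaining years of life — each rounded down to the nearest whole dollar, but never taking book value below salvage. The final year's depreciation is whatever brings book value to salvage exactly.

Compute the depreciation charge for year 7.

Depreciable base = $137,843 − $12,900 = $124,943.
Year 1: DB = ⌊$137,843 × 125%/9⌋ = $19,144; SL = ⌊$124,943/9⌋ = $13,882 → take DB $19,144. Book value $118,699.
Year 2: DB = ⌊$118,699 × 125%/9⌋ = $16,485; SL = ⌊$105,799/8⌋ = $13,224 → take DB $16,485. Book value $102,214.
Year 3: DB = ⌊$102,214 × 125%/9⌋ = $14,196; SL = ⌊$89,314/7⌋ = $12,759 → take DB $14,196. Book value $88,018.
Year 4: DB = ⌊$88,018 × 125%/9⌋ = $12,224; SL = ⌊$75,118/6⌋ = $12,519 → take SL $12,519. Book value $75,499.
Year 5: DB = ⌊$75,499 × 125%/9⌋ = $10,485; SL = ⌊$62,599/5⌋ = $12,519 → take SL $12,519. Book value $62,980.
Year 6: DB = ⌊$62,980 × 125%/9⌋ = $8,747; SL = ⌊$50,080/4⌋ = $12,520 → take SL $12,520. Book value $50,460.
Year 7: DB = ⌊$50,460 × 125%/9⌋ = $7,008; SL = ⌊$37,560/3⌋ = $12,520 → take SL $12,520. Book value $37,940.

$12,520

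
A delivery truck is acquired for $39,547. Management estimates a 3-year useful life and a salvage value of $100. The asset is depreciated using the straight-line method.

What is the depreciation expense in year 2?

$13,149

Depreciable base = $39,547 − $100 = $39,447.
Annual expense = $39,447 / 3 = $13,149.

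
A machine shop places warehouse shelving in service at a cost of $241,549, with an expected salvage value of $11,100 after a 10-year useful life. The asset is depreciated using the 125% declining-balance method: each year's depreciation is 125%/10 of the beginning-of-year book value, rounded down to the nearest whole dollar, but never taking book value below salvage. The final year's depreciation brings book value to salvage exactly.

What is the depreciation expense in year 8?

$11,857

Depreciable base = $241,549 − $11,100 = $230,449.
Year 1: ⌊$241,549 × 125%/10⌋ = $30,193. Book value $211,356.
Year 2: ⌊$211,356 × 125%/10⌋ = $26,419. Book value $184,937.
Year 3: ⌊$184,937 × 125%/10⌋ = $23,117. Book value $161,820.
Year 4: ⌊$161,820 × 125%/10⌋ = $20,227. Book value $141,593.
Year 5: ⌊$141,593 × 125%/10⌋ = $17,699. Book value $123,894.
Year 6: ⌊$123,894 × 125%/10⌋ = $15,486. Book value $108,408.
Year 7: ⌊$108,408 × 125%/10⌋ = $13,551. Book value $94,857.
Year 8: ⌊$94,857 × 125%/10⌋ = $11,857. Book value $83,000.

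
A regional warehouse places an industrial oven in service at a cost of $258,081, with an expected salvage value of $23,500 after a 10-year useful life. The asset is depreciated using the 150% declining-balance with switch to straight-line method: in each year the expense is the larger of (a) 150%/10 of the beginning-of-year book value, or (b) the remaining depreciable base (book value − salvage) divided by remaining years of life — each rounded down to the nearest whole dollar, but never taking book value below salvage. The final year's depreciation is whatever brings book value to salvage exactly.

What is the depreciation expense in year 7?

$18,202

Depreciable base = $258,081 − $23,500 = $234,581.
Year 1: DB = ⌊$258,081 × 150%/10⌋ = $38,712; SL = ⌊$234,581/10⌋ = $23,458 → take DB $38,712. Book value $219,369.
Year 2: DB = ⌊$219,369 × 150%/10⌋ = $32,905; SL = ⌊$195,869/9⌋ = $21,763 → take DB $32,905. Book value $186,464.
Year 3: DB = ⌊$186,464 × 150%/10⌋ = $27,969; SL = ⌊$162,964/8⌋ = $20,370 → take DB $27,969. Book value $158,495.
Year 4: DB = ⌊$158,495 × 150%/10⌋ = $23,774; SL = ⌊$134,995/7⌋ = $19,285 → take DB $23,774. Book value $134,721.
Year 5: DB = ⌊$134,721 × 150%/10⌋ = $20,208; SL = ⌊$111,221/6⌋ = $18,536 → take DB $20,208. Book value $114,513.
Year 6: DB = ⌊$114,513 × 150%/10⌋ = $17,176; SL = ⌊$91,013/5⌋ = $18,202 → take SL $18,202. Book value $96,311.
Year 7: DB = ⌊$96,311 × 150%/10⌋ = $14,446; SL = ⌊$72,811/4⌋ = $18,202 → take SL $18,202. Book value $78,109.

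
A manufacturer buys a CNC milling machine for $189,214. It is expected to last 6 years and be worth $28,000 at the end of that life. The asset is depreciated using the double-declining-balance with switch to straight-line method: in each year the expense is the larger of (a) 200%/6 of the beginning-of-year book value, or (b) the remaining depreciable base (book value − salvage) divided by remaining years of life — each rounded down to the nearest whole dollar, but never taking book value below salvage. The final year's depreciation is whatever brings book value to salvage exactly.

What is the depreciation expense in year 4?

Depreciable base = $189,214 − $28,000 = $161,214.
Year 1: DB = ⌊$189,214 × 200%/6⌋ = $63,071; SL = ⌊$161,214/6⌋ = $26,869 → take DB $63,071. Book value $126,143.
Year 2: DB = ⌊$126,143 × 200%/6⌋ = $42,047; SL = ⌊$98,143/5⌋ = $19,628 → take DB $42,047. Book value $84,096.
Year 3: DB = ⌊$84,096 × 200%/6⌋ = $28,032; SL = ⌊$56,096/4⌋ = $14,024 → take DB $28,032. Book value $56,064.
Year 4: DB = ⌊$56,064 × 200%/6⌋ = $18,688; SL = ⌊$28,064/3⌋ = $9,354 → take DB $18,688. Book value $37,376.

$18,688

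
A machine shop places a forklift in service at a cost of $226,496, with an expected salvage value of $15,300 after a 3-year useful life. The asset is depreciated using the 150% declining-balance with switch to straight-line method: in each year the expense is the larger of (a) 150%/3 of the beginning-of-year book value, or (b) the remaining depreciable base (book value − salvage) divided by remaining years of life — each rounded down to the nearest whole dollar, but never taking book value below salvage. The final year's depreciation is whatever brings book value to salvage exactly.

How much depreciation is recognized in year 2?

$56,624

Depreciable base = $226,496 − $15,300 = $211,196.
Year 1: DB = ⌊$226,496 × 150%/3⌋ = $113,248; SL = ⌊$211,196/3⌋ = $70,398 → take DB $113,248. Book value $113,248.
Year 2: DB = ⌊$113,248 × 150%/3⌋ = $56,624; SL = ⌊$97,948/2⌋ = $48,974 → take DB $56,624. Book value $56,624.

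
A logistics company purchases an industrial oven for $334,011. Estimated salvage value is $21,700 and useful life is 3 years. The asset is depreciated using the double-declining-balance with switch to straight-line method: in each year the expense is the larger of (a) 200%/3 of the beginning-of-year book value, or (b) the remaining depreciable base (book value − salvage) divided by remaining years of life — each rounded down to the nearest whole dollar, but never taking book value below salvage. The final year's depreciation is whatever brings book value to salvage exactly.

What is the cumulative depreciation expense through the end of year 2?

$296,898

Depreciable base = $334,011 − $21,700 = $312,311.
Year 1: DB = ⌊$334,011 × 200%/3⌋ = $222,674; SL = ⌊$312,311/3⌋ = $104,103 → take DB $222,674. Book value $111,337.
Year 2: DB = ⌊$111,337 × 200%/3⌋ = $74,224; SL = ⌊$89,637/2⌋ = $44,818 → take DB $74,224. Book value $37,113.
Accumulated through year 2 = $334,011 − $37,113 = $296,898.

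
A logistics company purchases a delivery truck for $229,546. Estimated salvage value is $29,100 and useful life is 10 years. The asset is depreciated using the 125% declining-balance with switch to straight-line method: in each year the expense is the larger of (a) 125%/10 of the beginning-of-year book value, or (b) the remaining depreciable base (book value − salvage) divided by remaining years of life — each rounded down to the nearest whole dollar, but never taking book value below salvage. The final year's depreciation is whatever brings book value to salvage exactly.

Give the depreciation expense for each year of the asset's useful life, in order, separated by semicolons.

$28,693; $25,106; $21,968; $19,222; $17,576; $17,576; $17,576; $17,576; $17,576; $17,577

Depreciable base = $229,546 − $29,100 = $200,446.
Year 1: DB = ⌊$229,546 × 125%/10⌋ = $28,693; SL = ⌊$200,446/10⌋ = $20,044 → take DB $28,693. Book value $200,853.
Year 2: DB = ⌊$200,853 × 125%/10⌋ = $25,106; SL = ⌊$171,753/9⌋ = $19,083 → take DB $25,106. Book value $175,747.
Year 3: DB = ⌊$175,747 × 125%/10⌋ = $21,968; SL = ⌊$146,647/8⌋ = $18,330 → take DB $21,968. Book value $153,779.
Year 4: DB = ⌊$153,779 × 125%/10⌋ = $19,222; SL = ⌊$124,679/7⌋ = $17,811 → take DB $19,222. Book value $134,557.
Year 5: DB = ⌊$134,557 × 125%/10⌋ = $16,819; SL = ⌊$105,457/6⌋ = $17,576 → take SL $17,576. Book value $116,981.
Year 6: DB = ⌊$116,981 × 125%/10⌋ = $14,622; SL = ⌊$87,881/5⌋ = $17,576 → take SL $17,576. Book value $99,405.
Year 7: DB = ⌊$99,405 × 125%/10⌋ = $12,425; SL = ⌊$70,305/4⌋ = $17,576 → take SL $17,576. Book value $81,829.
Year 8: DB = ⌊$81,829 × 125%/10⌋ = $10,228; SL = ⌊$52,729/3⌋ = $17,576 → take SL $17,576. Book value $64,253.
Year 9: DB = ⌊$64,253 × 125%/10⌋ = $8,031; SL = ⌊$35,153/2⌋ = $17,576 → take SL $17,576. Book value $46,677.
Year 10 (final): $46,677 − $29,100 = $17,577. Book value $29,100.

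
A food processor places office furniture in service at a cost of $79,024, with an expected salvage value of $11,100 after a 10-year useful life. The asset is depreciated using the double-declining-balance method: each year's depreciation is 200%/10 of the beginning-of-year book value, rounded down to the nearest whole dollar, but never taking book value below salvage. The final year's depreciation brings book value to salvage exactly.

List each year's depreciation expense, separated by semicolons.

Depreciable base = $79,024 − $11,100 = $67,924.
Year 1: ⌊$79,024 × 200%/10⌋ = $15,804. Book value $63,220.
Year 2: ⌊$63,220 × 200%/10⌋ = $12,644. Book value $50,576.
Year 3: ⌊$50,576 × 200%/10⌋ = $10,115. Book value $40,461.
Year 4: ⌊$40,461 × 200%/10⌋ = $8,092. Book value $32,369.
Year 5: ⌊$32,369 × 200%/10⌋ = $6,473. Book value $25,896.
Year 6: ⌊$25,896 × 200%/10⌋ = $5,179. Book value $20,717.
Year 7: ⌊$20,717 × 200%/10⌋ = $4,143. Book value $16,574.
Year 8: ⌊$16,574 × 200%/10⌋ = $3,314. Book value $13,260.
Year 9: ⌊$13,260 × 200%/10⌋ = $2,652, capped at $2,160. Book value $11,100.
Year 10 (final): $11,100 − $11,100 = $0. Book value $11,100.

$15,804; $12,644; $10,115; $8,092; $6,473; $5,179; $4,143; $3,314; $2,160; $0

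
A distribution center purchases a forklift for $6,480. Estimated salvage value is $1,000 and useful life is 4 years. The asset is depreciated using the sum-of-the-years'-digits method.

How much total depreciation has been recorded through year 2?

Depreciable base = $6,480 − $1,000 = $5,480.
Sum of the years' digits = 4+3+2+1 = 10.
Year 1: $5,480 × 4/10 = $2,192. Book value $4,288.
Year 2: $5,480 × 3/10 = $1,644. Book value $2,644.
Accumulated through year 2 = $6,480 − $2,644 = $3,836.

$3,836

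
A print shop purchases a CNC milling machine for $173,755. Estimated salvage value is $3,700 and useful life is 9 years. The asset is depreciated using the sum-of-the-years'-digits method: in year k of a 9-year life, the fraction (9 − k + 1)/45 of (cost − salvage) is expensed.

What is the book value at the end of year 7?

$15,037

Depreciable base = $173,755 − $3,700 = $170,055.
Sum of the years' digits = 9+8+7+6+5+4+3+2+1 = 45.
Year 1: $170,055 × 9/45 = $34,011. Book value $139,744.
Year 2: $170,055 × 8/45 = $30,232. Book value $109,512.
Year 3: $170,055 × 7/45 = $26,453. Book value $83,059.
Year 4: $170,055 × 6/45 = $22,674. Book value $60,385.
Year 5: $170,055 × 5/45 = $18,895. Book value $41,490.
Year 6: $170,055 × 4/45 = $15,116. Book value $26,374.
Year 7: $170,055 × 3/45 = $11,337. Book value $15,037.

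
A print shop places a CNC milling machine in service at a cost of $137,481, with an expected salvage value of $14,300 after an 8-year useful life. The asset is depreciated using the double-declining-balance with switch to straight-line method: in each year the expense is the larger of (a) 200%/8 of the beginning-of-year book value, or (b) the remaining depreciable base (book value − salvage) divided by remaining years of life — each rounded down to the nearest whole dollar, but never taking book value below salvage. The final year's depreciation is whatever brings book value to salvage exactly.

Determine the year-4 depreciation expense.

Depreciable base = $137,481 − $14,300 = $123,181.
Year 1: DB = ⌊$137,481 × 200%/8⌋ = $34,370; SL = ⌊$123,181/8⌋ = $15,397 → take DB $34,370. Book value $103,111.
Year 2: DB = ⌊$103,111 × 200%/8⌋ = $25,777; SL = ⌊$88,811/7⌋ = $12,687 → take DB $25,777. Book value $77,334.
Year 3: DB = ⌊$77,334 × 200%/8⌋ = $19,333; SL = ⌊$63,034/6⌋ = $10,505 → take DB $19,333. Book value $58,001.
Year 4: DB = ⌊$58,001 × 200%/8⌋ = $14,500; SL = ⌊$43,701/5⌋ = $8,740 → take DB $14,500. Book value $43,501.

$14,500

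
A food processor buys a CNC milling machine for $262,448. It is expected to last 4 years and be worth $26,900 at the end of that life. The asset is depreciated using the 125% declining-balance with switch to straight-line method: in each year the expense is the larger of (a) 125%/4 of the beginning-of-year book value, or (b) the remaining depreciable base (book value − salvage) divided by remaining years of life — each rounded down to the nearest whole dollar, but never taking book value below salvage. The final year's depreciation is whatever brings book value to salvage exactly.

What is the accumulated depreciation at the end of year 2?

$138,400

Depreciable base = $262,448 − $26,900 = $235,548.
Year 1: DB = ⌊$262,448 × 125%/4⌋ = $82,015; SL = ⌊$235,548/4⌋ = $58,887 → take DB $82,015. Book value $180,433.
Year 2: DB = ⌊$180,433 × 125%/4⌋ = $56,385; SL = ⌊$153,533/3⌋ = $51,177 → take DB $56,385. Book value $124,048.
Accumulated through year 2 = $262,448 − $124,048 = $138,400.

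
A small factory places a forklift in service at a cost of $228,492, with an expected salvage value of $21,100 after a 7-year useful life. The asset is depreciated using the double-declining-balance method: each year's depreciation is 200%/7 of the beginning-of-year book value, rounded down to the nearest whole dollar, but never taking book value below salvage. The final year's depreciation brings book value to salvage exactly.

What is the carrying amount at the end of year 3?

Depreciable base = $228,492 − $21,100 = $207,392.
Year 1: ⌊$228,492 × 200%/7⌋ = $65,283. Book value $163,209.
Year 2: ⌊$163,209 × 200%/7⌋ = $46,631. Book value $116,578.
Year 3: ⌊$116,578 × 200%/7⌋ = $33,308. Book value $83,270.

$83,270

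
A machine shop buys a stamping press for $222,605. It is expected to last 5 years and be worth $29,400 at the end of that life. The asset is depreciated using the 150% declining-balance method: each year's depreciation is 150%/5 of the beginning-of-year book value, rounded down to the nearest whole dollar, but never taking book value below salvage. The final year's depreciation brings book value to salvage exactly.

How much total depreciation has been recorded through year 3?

Depreciable base = $222,605 − $29,400 = $193,205.
Year 1: ⌊$222,605 × 150%/5⌋ = $66,781. Book value $155,824.
Year 2: ⌊$155,824 × 150%/5⌋ = $46,747. Book value $109,077.
Year 3: ⌊$109,077 × 150%/5⌋ = $32,723. Book value $76,354.
Accumulated through year 3 = $222,605 − $76,354 = $146,251.

$146,251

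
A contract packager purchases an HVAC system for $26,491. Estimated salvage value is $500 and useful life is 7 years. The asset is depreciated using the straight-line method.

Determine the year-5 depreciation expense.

$3,713

Depreciable base = $26,491 − $500 = $25,991.
Annual expense = $25,991 / 7 = $3,713.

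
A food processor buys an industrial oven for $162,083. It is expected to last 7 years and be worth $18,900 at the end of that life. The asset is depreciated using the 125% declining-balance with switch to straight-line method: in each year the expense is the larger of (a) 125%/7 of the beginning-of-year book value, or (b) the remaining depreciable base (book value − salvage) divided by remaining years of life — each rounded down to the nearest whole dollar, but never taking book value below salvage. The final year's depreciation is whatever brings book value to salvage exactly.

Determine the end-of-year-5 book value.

Depreciable base = $162,083 − $18,900 = $143,183.
Year 1: DB = ⌊$162,083 × 125%/7⌋ = $28,943; SL = ⌊$143,183/7⌋ = $20,454 → take DB $28,943. Book value $133,140.
Year 2: DB = ⌊$133,140 × 125%/7⌋ = $23,775; SL = ⌊$114,240/6⌋ = $19,040 → take DB $23,775. Book value $109,365.
Year 3: DB = ⌊$109,365 × 125%/7⌋ = $19,529; SL = ⌊$90,465/5⌋ = $18,093 → take DB $19,529. Book value $89,836.
Year 4: DB = ⌊$89,836 × 125%/7⌋ = $16,042; SL = ⌊$70,936/4⌋ = $17,734 → take SL $17,734. Book value $72,102.
Year 5: DB = ⌊$72,102 × 125%/7⌋ = $12,875; SL = ⌊$53,202/3⌋ = $17,734 → take SL $17,734. Book value $54,368.

$54,368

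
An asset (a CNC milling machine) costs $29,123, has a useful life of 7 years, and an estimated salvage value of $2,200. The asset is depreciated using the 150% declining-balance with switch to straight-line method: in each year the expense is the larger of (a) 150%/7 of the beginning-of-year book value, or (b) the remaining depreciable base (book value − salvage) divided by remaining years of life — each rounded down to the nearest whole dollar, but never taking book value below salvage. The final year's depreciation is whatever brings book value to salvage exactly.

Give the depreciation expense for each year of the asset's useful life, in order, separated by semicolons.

$6,240; $4,903; $3,852; $3,027; $2,967; $2,967; $2,967

Depreciable base = $29,123 − $2,200 = $26,923.
Year 1: DB = ⌊$29,123 × 150%/7⌋ = $6,240; SL = ⌊$26,923/7⌋ = $3,846 → take DB $6,240. Book value $22,883.
Year 2: DB = ⌊$22,883 × 150%/7⌋ = $4,903; SL = ⌊$20,683/6⌋ = $3,447 → take DB $4,903. Book value $17,980.
Year 3: DB = ⌊$17,980 × 150%/7⌋ = $3,852; SL = ⌊$15,780/5⌋ = $3,156 → take DB $3,852. Book value $14,128.
Year 4: DB = ⌊$14,128 × 150%/7⌋ = $3,027; SL = ⌊$11,928/4⌋ = $2,982 → take DB $3,027. Book value $11,101.
Year 5: DB = ⌊$11,101 × 150%/7⌋ = $2,378; SL = ⌊$8,901/3⌋ = $2,967 → take SL $2,967. Book value $8,134.
Year 6: DB = ⌊$8,134 × 150%/7⌋ = $1,743; SL = ⌊$5,934/2⌋ = $2,967 → take SL $2,967. Book value $5,167.
Year 7 (final): $5,167 − $2,200 = $2,967. Book value $2,200.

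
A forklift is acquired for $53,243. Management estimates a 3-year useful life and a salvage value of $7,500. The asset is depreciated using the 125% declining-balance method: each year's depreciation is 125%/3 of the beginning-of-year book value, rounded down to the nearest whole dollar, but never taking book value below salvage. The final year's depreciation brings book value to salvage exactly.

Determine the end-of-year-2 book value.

$18,118

Depreciable base = $53,243 − $7,500 = $45,743.
Year 1: ⌊$53,243 × 125%/3⌋ = $22,184. Book value $31,059.
Year 2: ⌊$31,059 × 125%/3⌋ = $12,941. Book value $18,118.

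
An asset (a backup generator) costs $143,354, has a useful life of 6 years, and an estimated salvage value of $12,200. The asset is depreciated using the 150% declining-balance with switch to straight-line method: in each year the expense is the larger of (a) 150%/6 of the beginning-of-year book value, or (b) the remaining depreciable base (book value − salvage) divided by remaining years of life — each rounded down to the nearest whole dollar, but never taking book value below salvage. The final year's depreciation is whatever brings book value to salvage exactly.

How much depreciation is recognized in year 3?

$20,159

Depreciable base = $143,354 − $12,200 = $131,154.
Year 1: DB = ⌊$143,354 × 150%/6⌋ = $35,838; SL = ⌊$131,154/6⌋ = $21,859 → take DB $35,838. Book value $107,516.
Year 2: DB = ⌊$107,516 × 150%/6⌋ = $26,879; SL = ⌊$95,316/5⌋ = $19,063 → take DB $26,879. Book value $80,637.
Year 3: DB = ⌊$80,637 × 150%/6⌋ = $20,159; SL = ⌊$68,437/4⌋ = $17,109 → take DB $20,159. Book value $60,478.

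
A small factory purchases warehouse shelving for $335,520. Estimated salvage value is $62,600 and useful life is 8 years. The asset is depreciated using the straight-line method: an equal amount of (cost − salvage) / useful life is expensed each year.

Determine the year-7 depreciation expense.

$34,115

Depreciable base = $335,520 − $62,600 = $272,920.
Annual expense = $272,920 / 8 = $34,115.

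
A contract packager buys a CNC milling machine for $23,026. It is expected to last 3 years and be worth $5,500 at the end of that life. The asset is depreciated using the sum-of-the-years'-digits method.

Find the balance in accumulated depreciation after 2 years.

Depreciable base = $23,026 − $5,500 = $17,526.
Sum of the years' digits = 3+2+1 = 6.
Year 1: $17,526 × 3/6 = $8,763. Book value $14,263.
Year 2: $17,526 × 2/6 = $5,842. Book value $8,421.
Accumulated through year 2 = $23,026 − $8,421 = $14,605.

$14,605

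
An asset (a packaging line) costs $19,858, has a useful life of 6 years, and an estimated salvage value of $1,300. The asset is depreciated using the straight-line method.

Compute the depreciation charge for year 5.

Depreciable base = $19,858 − $1,300 = $18,558.
Annual expense = $18,558 / 6 = $3,093.

$3,093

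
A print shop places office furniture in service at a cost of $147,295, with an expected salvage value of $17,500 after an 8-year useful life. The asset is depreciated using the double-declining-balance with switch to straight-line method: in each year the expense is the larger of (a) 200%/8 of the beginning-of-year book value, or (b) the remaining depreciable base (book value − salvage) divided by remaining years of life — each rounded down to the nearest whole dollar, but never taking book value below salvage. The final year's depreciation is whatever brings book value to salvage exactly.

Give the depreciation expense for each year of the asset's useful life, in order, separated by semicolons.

Depreciable base = $147,295 − $17,500 = $129,795.
Year 1: DB = ⌊$147,295 × 200%/8⌋ = $36,823; SL = ⌊$129,795/8⌋ = $16,224 → take DB $36,823. Book value $110,472.
Year 2: DB = ⌊$110,472 × 200%/8⌋ = $27,618; SL = ⌊$92,972/7⌋ = $13,281 → take DB $27,618. Book value $82,854.
Year 3: DB = ⌊$82,854 × 200%/8⌋ = $20,713; SL = ⌊$65,354/6⌋ = $10,892 → take DB $20,713. Book value $62,141.
Year 4: DB = ⌊$62,141 × 200%/8⌋ = $15,535; SL = ⌊$44,641/5⌋ = $8,928 → take DB $15,535. Book value $46,606.
Year 5: DB = ⌊$46,606 × 200%/8⌋ = $11,651; SL = ⌊$29,106/4⌋ = $7,276 → take DB $11,651. Book value $34,955.
Year 6: DB = ⌊$34,955 × 200%/8⌋ = $8,738; SL = ⌊$17,455/3⌋ = $5,818 → take DB $8,738. Book value $26,217.
Year 7: DB = ⌊$26,217 × 200%/8⌋ = $6,554; SL = ⌊$8,717/2⌋ = $4,358 → take DB $6,554. Book value $19,663.
Year 8 (final): $19,663 − $17,500 = $2,163. Book value $17,500.

$36,823; $27,618; $20,713; $15,535; $11,651; $8,738; $6,554; $2,163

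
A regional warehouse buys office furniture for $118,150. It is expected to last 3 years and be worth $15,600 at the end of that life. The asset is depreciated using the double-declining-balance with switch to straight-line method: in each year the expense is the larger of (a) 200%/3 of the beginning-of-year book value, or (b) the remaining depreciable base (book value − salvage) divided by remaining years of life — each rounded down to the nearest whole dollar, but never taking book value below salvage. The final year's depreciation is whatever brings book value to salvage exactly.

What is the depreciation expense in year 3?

Depreciable base = $118,150 − $15,600 = $102,550.
Year 1: DB = ⌊$118,150 × 200%/3⌋ = $78,766; SL = ⌊$102,550/3⌋ = $34,183 → take DB $78,766. Book value $39,384.
Year 2: DB = ⌊$39,384 × 200%/3⌋ = $26,256; SL = ⌊$23,784/2⌋ = $11,892 → take DB $26,256, capped at $23,784. Book value $15,600.
Year 3 (final): $15,600 − $15,600 = $0. Book value $15,600.

$0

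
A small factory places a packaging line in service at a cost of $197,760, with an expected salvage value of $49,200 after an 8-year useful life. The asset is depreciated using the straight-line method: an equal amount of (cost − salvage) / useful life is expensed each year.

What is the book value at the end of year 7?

$67,770

Depreciable base = $197,760 − $49,200 = $148,560.
Annual expense = $148,560 / 8 = $18,570.
End of year 1: book value $179,190.
End of year 2: book value $160,620.
End of year 3: book value $142,050.
End of year 4: book value $123,480.
End of year 5: book value $104,910.
End of year 6: book value $86,340.
End of year 7: book value $67,770.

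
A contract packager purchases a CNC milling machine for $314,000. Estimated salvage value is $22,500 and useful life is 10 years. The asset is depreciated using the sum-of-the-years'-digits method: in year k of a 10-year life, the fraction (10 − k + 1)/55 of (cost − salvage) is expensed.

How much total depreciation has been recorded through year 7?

$259,700

Depreciable base = $314,000 − $22,500 = $291,500.
Sum of the years' digits = 10+9+8+7+6+5+4+3+2+1 = 55.
Year 1: $291,500 × 10/55 = $53,000. Book value $261,000.
Year 2: $291,500 × 9/55 = $47,700. Book value $213,300.
Year 3: $291,500 × 8/55 = $42,400. Book value $170,900.
Year 4: $291,500 × 7/55 = $37,100. Book value $133,800.
Year 5: $291,500 × 6/55 = $31,800. Book value $102,000.
Year 6: $291,500 × 5/55 = $26,500. Book value $75,500.
Year 7: $291,500 × 4/55 = $21,200. Book value $54,300.
Accumulated through year 7 = $314,000 − $54,300 = $259,700.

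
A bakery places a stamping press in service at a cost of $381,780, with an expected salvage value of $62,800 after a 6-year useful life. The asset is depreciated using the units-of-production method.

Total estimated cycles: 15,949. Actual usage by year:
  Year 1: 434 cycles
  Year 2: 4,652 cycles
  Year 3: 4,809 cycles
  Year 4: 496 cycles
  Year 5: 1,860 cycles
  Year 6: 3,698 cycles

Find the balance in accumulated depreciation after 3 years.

$197,900

Depreciable base = $381,780 − $62,800 = $318,980.
Rate = $318,980 / 15,949 cycles = $20 per cycle.
Year 1: 434 × $20 = $8,680. Book value $373,100.
Year 2: 4,652 × $20 = $93,040. Book value $280,060.
Year 3: 4,809 × $20 = $96,180. Book value $183,880.
Accumulated through year 3 = $381,780 − $183,880 = $197,900.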